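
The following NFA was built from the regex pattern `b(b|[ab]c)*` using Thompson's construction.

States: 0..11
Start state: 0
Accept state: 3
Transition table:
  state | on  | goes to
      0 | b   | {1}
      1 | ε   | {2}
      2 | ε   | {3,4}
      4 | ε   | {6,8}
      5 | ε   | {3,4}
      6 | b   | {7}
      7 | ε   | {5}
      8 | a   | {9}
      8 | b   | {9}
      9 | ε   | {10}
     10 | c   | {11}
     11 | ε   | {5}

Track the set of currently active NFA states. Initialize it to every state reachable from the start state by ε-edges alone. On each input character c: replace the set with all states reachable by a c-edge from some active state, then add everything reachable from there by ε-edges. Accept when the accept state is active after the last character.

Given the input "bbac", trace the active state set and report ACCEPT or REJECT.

Answer: ACCEPT

Trace:
initial (ε-close {0}): {0}
'b' @ 1: {1,2,3,4,6,8}  (accept∈set)
'b' @ 2: {3,4,5,6,7,8,9,10}  (accept∈set)
'a' @ 3: {9,10}
'c' @ 4: {3,4,5,6,8,11}  (accept∈set)
after full input: {3,4,5,6,8,11}  (accept=3 in)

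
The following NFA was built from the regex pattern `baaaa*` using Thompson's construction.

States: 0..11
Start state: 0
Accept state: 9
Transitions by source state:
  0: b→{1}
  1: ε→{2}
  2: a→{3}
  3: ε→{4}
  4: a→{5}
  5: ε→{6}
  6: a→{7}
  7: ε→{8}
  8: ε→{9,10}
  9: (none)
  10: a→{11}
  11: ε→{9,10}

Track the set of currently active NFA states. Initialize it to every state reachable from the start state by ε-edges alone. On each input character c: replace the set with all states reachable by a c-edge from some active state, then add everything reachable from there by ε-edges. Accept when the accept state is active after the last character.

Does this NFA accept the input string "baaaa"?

Answer: ACCEPT

Trace:
start: ε-closure({0}) = {0}
'b' @ 1: {1,2}
'a' @ 2: {3,4}
'a' @ 3: {5,6}
'a' @ 4: {7,8,9,10}  [accepting]
'a' @ 5: {9,10,11}  [accepting]
after full input: {9,10,11}  (accept=9 in)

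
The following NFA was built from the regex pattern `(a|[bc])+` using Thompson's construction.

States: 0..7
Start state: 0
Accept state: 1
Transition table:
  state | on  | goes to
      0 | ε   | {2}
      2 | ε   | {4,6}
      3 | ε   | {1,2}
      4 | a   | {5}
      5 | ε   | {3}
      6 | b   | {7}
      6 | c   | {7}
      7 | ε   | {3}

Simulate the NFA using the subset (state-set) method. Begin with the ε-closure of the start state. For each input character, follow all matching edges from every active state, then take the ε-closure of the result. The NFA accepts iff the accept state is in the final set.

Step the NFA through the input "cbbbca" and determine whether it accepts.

Answer: ACCEPT

Steps:
initial (ε-close {0}): {0,2,4,6}
'c' @ 1: {1,2,3,4,6,7}  [accepting]
'b' @ 2: {1,2,3,4,6,7}  [accepting]
'b' @ 3: {1,2,3,4,6,7}  [accepting]
'b' @ 4: {1,2,3,4,6,7}  [accepting]
'c' @ 5: {1,2,3,4,6,7}  [accepting]
'a' @ 6: {1,2,3,4,5,6}  [accepting]
after full input: {1,2,3,4,5,6}  (accept=1 in)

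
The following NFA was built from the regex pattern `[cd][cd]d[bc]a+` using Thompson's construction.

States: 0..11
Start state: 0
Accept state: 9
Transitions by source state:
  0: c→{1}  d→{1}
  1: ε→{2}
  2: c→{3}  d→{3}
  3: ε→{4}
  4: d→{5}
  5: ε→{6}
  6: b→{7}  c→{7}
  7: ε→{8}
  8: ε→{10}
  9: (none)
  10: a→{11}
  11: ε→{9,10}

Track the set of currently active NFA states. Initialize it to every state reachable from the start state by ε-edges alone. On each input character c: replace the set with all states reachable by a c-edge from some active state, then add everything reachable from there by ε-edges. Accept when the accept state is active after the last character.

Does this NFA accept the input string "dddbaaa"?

Answer: ACCEPT

Trace:
S₀ = ε-closure({0}) = {0}
'd' @ 1: {1,2}
'd' @ 2: {3,4}
'd' @ 3: {5,6}
'b' @ 4: {7,8,10}
'a' @ 5: {9,10,11}  [accepting]
'a' @ 6: {9,10,11}  [accepting]
'a' @ 7: {9,10,11}  [accepting]
after full input: {9,10,11}  (accept=9 in)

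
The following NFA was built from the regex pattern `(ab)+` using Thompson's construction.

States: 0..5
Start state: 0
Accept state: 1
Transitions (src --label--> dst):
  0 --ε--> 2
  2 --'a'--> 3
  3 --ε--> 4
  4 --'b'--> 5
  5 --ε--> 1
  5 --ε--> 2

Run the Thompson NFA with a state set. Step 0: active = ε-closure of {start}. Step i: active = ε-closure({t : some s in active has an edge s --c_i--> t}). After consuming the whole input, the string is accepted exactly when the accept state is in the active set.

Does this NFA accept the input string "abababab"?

Answer: ACCEPT

Trace:
start: ε-closure({0}) = {0,2}
'a' @ 1: {3,4}
'b' @ 2: {1,2,5}  ✓accept
'a' @ 3: {3,4}
'b' @ 4: {1,2,5}  ✓accept
'a' @ 5: {3,4}
'b' @ 6: {1,2,5}  ✓accept
'a' @ 7: {3,4}
'b' @ 8: {1,2,5}  ✓accept
end set {1,2,5} — state 1 in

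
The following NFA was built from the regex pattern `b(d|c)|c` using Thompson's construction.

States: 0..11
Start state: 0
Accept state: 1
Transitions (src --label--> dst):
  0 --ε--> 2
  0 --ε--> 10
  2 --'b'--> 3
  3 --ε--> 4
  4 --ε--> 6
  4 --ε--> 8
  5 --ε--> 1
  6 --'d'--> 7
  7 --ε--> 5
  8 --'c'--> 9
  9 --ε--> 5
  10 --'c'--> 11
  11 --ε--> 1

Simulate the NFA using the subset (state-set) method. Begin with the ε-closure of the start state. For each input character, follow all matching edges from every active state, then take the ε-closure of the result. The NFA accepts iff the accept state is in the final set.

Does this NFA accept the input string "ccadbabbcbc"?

Answer: REJECT

Trace:
S₀ = ε-closure({0}) = {0,2,10}
'c' @ 1: {1,11}  (accept∈set)
'c' @ 2: {}  — state set empty
rest 'adbabbcbc' ignored (set empty)
after full input: {}  (accept=1 not in)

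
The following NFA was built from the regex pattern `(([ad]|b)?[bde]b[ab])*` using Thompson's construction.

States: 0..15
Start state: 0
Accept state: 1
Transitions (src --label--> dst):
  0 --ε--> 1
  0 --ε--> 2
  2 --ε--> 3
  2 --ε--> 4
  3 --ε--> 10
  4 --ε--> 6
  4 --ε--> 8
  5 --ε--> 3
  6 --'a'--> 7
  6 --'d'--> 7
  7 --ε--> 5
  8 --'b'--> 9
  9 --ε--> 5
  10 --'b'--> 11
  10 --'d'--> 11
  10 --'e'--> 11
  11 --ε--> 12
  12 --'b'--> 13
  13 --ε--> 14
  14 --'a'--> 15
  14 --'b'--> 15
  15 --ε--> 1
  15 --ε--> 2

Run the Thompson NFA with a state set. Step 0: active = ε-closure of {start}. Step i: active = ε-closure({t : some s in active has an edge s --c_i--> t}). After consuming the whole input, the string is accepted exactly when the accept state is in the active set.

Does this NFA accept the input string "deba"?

start: ε-closure({0}) = {0,1,2,3,4,6,8,10}
'd' @ 1: {3,5,7,10,11,12}
'e' @ 2: {11,12}
'b' @ 3: {13,14}
'a' @ 4: {1,2,3,4,6,8,10,15}  ✓accept
final: {1,2,3,4,6,8,10,15}; accept 1 in set

Answer: ACCEPT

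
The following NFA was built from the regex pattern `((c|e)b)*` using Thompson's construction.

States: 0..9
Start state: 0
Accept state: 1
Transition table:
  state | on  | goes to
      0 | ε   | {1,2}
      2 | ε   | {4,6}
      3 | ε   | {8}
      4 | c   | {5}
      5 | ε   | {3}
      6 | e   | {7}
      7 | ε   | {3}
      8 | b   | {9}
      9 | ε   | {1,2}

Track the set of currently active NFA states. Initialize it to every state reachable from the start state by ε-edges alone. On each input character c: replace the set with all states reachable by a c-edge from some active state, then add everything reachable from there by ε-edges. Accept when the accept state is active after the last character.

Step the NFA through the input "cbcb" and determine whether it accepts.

S₀ = ε-closure({0}) = {0,1,2,4,6}
'c' @ 1: {3,5,8}
'b' @ 2: {1,2,4,6,9}  ✓accept
'c' @ 3: {3,5,8}
'b' @ 4: {1,2,4,6,9}  ✓accept
final: {1,2,4,6,9}; accept 1 in set

Answer: ACCEPT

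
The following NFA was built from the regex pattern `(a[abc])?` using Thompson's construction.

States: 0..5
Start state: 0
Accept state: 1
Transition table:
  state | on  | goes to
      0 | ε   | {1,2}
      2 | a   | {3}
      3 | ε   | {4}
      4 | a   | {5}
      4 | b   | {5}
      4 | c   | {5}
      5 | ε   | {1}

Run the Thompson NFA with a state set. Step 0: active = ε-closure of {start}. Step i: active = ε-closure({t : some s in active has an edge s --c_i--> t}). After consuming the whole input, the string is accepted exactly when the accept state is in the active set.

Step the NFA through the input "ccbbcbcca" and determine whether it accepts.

Answer: REJECT

Steps:
S₀ = ε-closure({0}) = {0,1,2}
'c' @ 1: {}  — no active states
rest 'cbbcbcca' ignored (set empty)
end set {} — state 1 not in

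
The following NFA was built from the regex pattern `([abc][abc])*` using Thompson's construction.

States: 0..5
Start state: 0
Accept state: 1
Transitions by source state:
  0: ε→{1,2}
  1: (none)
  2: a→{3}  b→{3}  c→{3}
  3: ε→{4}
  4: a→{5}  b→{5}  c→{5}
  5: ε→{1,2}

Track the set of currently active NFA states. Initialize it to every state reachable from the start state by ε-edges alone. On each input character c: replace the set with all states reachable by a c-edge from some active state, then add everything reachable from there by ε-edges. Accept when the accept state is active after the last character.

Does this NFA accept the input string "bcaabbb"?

Answer: REJECT

Derivation:
start: ε-closure({0}) = {0,1,2}
'b' @ 1: {3,4}
'c' @ 2: {1,2,5}  ✓accept
'a' @ 3: {3,4}
'a' @ 4: {1,2,5}  ✓accept
'b' @ 5: {3,4}
'b' @ 6: {1,2,5}  ✓accept
'b' @ 7: {3,4}
end set {3,4} — state 1 not in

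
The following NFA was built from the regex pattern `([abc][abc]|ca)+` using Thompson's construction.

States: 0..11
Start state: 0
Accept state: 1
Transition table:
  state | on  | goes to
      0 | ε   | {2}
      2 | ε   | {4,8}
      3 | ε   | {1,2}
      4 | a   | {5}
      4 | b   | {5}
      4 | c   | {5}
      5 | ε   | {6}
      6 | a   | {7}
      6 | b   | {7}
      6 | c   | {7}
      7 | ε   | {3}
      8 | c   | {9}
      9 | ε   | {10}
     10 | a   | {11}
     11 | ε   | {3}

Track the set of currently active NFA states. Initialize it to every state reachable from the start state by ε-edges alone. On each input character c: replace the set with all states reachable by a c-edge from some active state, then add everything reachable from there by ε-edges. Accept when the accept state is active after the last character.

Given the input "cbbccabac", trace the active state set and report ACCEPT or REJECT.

S₀ = ε-closure({0}) = {0,2,4,8}
'c' @ 1: {5,6,9,10}
'b' @ 2: {1,2,3,4,7,8}  ✓accept
'b' @ 3: {5,6}
'c' @ 4: {1,2,3,4,7,8}  ✓accept
'c' @ 5: {5,6,9,10}
'a' @ 6: {1,2,3,4,7,8,11}  ✓accept
'b' @ 7: {5,6}
'a' @ 8: {1,2,3,4,7,8}  ✓accept
'c' @ 9: {5,6,9,10}
end set {5,6,9,10} — state 1 not in

Answer: REJECT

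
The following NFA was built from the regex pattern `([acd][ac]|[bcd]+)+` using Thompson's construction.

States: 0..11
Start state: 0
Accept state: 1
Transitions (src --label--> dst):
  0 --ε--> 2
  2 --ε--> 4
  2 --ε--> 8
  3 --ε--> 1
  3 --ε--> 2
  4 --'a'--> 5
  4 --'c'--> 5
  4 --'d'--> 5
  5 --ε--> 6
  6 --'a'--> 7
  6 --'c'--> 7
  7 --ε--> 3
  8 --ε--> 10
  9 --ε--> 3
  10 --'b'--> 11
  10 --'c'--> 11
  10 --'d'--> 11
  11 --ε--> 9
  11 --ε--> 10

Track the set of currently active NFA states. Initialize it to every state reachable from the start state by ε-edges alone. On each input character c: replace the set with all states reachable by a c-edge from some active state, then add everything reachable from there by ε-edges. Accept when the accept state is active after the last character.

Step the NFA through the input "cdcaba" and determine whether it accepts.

Answer: REJECT

Trace:
start: ε-closure({0}) = {0,2,4,8,10}
'c' @ 1: {1,2,3,4,5,6,8,9,10,11}  (accept∈set)
'd' @ 2: {1,2,3,4,5,6,8,9,10,11}  (accept∈set)
'c' @ 3: {1,2,3,4,5,6,7,8,9,10,11}  (accept∈set)
'a' @ 4: {1,2,3,4,5,6,7,8,10}  (accept∈set)
'b' @ 5: {1,2,3,4,8,9,10,11}  (accept∈set)
'a' @ 6: {5,6}
end set {5,6} — state 1 not in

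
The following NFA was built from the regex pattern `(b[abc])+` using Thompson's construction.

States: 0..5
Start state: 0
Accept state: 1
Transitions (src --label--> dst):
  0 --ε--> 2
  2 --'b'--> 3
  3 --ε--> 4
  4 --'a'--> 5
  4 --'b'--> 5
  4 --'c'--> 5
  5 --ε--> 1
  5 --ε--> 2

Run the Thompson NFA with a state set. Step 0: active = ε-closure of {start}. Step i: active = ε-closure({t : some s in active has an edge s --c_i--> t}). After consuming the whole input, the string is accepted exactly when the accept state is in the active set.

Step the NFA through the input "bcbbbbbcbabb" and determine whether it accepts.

Answer: ACCEPT

Trace:
S₀ = ε-closure({0}) = {0,2}
'b' @ 1: {3,4}
'c' @ 2: {1,2,5}  ✓accept
'b' @ 3: {3,4}
'b' @ 4: {1,2,5}  ✓accept
'b' @ 5: {3,4}
'b' @ 6: {1,2,5}  ✓accept
'b' @ 7: {3,4}
'c' @ 8: {1,2,5}  ✓accept
'b' @ 9: {3,4}
'a' @ 10: {1,2,5}  ✓accept
'b' @ 11: {3,4}
'b' @ 12: {1,2,5}  ✓accept
after full input: {1,2,5}  (accept=1 in)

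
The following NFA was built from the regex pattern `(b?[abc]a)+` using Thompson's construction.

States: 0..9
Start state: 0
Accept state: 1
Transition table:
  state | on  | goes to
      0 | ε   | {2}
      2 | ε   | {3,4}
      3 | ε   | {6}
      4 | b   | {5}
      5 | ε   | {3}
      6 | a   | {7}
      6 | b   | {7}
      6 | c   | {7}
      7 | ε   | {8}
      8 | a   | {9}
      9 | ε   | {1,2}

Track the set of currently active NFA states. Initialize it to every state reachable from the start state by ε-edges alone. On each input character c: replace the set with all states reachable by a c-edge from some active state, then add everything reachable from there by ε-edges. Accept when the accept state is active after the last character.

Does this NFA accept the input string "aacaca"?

start: ε-closure({0}) = {0,2,3,4,6}
'a' @ 1: {7,8}
'a' @ 2: {1,2,3,4,6,9}  [accepting]
'c' @ 3: {7,8}
'a' @ 4: {1,2,3,4,6,9}  [accepting]
'c' @ 5: {7,8}
'a' @ 6: {1,2,3,4,6,9}  [accepting]
final: {1,2,3,4,6,9}; accept 1 in set

Answer: ACCEPT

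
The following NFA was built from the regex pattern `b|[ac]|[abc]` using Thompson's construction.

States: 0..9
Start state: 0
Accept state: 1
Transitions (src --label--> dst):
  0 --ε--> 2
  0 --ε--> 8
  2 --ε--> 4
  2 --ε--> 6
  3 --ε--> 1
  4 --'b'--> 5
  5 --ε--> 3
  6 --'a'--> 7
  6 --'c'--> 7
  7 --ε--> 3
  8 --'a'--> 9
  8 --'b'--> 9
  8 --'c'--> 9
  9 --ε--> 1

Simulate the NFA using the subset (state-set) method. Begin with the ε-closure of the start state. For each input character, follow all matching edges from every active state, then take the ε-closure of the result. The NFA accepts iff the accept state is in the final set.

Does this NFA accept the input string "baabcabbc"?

start: ε-closure({0}) = {0,2,4,6,8}
'b' @ 1: {1,3,5,9}  (accept∈set)
'a' @ 2: {}  — state set empty
rest 'abcabbc' ignored (set empty)
after full input: {}  (accept=1 not in)

Answer: REJECT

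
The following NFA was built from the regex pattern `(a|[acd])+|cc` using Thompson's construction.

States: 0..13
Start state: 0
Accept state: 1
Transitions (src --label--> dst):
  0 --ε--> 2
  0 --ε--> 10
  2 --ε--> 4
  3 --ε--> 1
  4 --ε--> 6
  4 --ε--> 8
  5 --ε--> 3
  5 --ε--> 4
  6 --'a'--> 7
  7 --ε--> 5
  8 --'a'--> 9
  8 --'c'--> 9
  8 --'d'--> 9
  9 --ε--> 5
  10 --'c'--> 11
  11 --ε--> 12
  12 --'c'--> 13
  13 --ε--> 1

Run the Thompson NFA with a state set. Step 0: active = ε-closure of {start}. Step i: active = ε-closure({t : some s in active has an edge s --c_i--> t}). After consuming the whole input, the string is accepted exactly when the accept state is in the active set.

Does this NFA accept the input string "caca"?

initial (ε-close {0}): {0,2,4,6,8,10}
'c' @ 1: {1,3,4,5,6,8,9,11,12}  (accept∈set)
'a' @ 2: {1,3,4,5,6,7,8,9}  (accept∈set)
'c' @ 3: {1,3,4,5,6,8,9}  (accept∈set)
'a' @ 4: {1,3,4,5,6,7,8,9}  (accept∈set)
end set {1,3,4,5,6,7,8,9} — state 1 in

Answer: ACCEPT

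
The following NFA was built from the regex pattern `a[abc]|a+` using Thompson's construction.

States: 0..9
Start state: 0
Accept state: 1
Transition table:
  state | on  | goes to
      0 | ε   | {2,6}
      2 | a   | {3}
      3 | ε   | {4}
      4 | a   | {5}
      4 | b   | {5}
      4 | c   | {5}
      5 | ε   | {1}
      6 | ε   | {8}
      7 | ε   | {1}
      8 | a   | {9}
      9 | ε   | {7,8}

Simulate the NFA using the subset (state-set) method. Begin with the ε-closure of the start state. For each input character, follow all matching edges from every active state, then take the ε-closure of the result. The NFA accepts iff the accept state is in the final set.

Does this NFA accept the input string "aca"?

start: ε-closure({0}) = {0,2,6,8}
'a' @ 1: {1,3,4,7,8,9}  ✓accept
'c' @ 2: {1,5}  ✓accept
'a' @ 3: {}  — dead — no transitions
end set {} — state 1 not in

Answer: REJECT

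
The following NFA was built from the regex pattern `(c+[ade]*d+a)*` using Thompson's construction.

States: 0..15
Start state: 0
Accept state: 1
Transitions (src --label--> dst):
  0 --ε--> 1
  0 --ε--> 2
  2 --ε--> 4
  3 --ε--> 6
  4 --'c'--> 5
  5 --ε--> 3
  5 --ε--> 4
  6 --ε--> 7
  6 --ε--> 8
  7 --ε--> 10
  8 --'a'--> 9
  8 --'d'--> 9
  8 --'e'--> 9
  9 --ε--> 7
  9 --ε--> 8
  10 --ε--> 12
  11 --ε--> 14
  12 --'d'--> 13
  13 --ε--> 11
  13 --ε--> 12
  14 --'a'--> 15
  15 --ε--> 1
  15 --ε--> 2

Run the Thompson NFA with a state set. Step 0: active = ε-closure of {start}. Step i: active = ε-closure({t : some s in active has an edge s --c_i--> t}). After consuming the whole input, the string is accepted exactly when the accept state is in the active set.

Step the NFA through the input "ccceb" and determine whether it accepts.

initial (ε-close {0}): {0,1,2,4}
'c' @ 1: {3,4,5,6,7,8,10,12}
'c' @ 2: {3,4,5,6,7,8,10,12}
'c' @ 3: {3,4,5,6,7,8,10,12}
'e' @ 4: {7,8,9,10,12}
'b' @ 5: {}  — no active states
end set {} — state 1 not in

Answer: REJECT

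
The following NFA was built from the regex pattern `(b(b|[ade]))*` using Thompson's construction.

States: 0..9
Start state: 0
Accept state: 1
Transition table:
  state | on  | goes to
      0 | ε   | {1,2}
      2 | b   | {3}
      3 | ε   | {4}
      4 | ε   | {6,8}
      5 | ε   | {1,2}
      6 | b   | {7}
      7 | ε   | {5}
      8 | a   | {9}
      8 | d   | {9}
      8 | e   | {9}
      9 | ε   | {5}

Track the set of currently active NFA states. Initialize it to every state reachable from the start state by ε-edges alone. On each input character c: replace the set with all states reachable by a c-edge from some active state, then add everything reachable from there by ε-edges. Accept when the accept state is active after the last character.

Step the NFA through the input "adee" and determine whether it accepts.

initial (ε-close {0}): {0,1,2}
'a' @ 1: {}  — state set empty
rest 'dee' ignored (set empty)
after full input: {}  (accept=1 not in)

Answer: REJECT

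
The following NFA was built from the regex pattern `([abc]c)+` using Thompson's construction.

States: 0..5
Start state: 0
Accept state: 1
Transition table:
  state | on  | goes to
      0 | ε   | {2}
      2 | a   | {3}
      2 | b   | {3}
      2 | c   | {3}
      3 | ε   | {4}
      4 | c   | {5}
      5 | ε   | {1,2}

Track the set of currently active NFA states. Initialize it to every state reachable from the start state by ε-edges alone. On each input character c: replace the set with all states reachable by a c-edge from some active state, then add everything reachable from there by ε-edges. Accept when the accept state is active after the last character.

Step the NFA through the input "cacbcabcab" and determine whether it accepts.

Answer: REJECT

Steps:
start: ε-closure({0}) = {0,2}
'c' @ 1: {3,4}
'a' @ 2: {}  — dead — no transitions
rest 'cbcabcab' ignored (set empty)
final: {}; accept 1 not in set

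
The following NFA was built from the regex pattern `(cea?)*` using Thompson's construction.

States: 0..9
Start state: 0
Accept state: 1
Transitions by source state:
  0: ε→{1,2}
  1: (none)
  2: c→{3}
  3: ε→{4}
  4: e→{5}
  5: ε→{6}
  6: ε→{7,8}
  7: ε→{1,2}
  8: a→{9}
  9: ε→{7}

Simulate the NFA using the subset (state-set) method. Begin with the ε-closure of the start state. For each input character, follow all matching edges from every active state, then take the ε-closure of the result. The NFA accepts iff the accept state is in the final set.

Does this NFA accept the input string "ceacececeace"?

Answer: ACCEPT

Trace:
S₀ = ε-closure({0}) = {0,1,2}
'c' @ 1: {3,4}
'e' @ 2: {1,2,5,6,7,8}  [accepting]
'a' @ 3: {1,2,7,9}  [accepting]
'c' @ 4: {3,4}
'e' @ 5: {1,2,5,6,7,8}  [accepting]
'c' @ 6: {3,4}
'e' @ 7: {1,2,5,6,7,8}  [accepting]
'c' @ 8: {3,4}
'e' @ 9: {1,2,5,6,7,8}  [accepting]
'a' @ 10: {1,2,7,9}  [accepting]
'c' @ 11: {3,4}
'e' @ 12: {1,2,5,6,7,8}  [accepting]
after full input: {1,2,5,6,7,8}  (accept=1 in)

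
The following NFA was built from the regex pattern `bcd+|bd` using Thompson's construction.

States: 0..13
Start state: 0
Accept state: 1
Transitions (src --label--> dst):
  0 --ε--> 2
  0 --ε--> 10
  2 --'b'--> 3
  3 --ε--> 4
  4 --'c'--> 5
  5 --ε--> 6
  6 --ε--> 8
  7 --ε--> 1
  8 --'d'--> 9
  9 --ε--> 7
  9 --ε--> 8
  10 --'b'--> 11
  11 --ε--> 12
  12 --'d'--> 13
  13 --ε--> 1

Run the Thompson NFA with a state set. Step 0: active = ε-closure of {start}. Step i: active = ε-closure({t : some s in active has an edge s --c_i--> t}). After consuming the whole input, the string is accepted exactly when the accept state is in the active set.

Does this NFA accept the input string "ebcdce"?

Answer: REJECT

Derivation:
S₀ = ε-closure({0}) = {0,2,10}
'e' @ 1: {}  — no active states
rest 'bcdce' ignored (set empty)
final: {}; accept 1 not in set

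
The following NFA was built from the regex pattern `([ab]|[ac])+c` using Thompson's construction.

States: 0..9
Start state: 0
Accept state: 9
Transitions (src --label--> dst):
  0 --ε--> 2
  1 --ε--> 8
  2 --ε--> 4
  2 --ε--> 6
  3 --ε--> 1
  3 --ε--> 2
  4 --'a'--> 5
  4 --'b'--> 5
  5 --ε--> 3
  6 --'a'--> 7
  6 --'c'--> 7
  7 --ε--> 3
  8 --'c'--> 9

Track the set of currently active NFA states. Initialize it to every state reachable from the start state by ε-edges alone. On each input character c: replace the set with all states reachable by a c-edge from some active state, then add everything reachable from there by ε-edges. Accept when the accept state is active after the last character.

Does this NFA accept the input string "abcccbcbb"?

Answer: REJECT

Trace:
start: ε-closure({0}) = {0,2,4,6}
'a' @ 1: {1,2,3,4,5,6,7,8}
'b' @ 2: {1,2,3,4,5,6,8}
'c' @ 3: {1,2,3,4,6,7,8,9}  (accept∈set)
'c' @ 4: {1,2,3,4,6,7,8,9}  (accept∈set)
'c' @ 5: {1,2,3,4,6,7,8,9}  (accept∈set)
'b' @ 6: {1,2,3,4,5,6,8}
'c' @ 7: {1,2,3,4,6,7,8,9}  (accept∈set)
'b' @ 8: {1,2,3,4,5,6,8}
'b' @ 9: {1,2,3,4,5,6,8}
final: {1,2,3,4,5,6,8}; accept 9 not in set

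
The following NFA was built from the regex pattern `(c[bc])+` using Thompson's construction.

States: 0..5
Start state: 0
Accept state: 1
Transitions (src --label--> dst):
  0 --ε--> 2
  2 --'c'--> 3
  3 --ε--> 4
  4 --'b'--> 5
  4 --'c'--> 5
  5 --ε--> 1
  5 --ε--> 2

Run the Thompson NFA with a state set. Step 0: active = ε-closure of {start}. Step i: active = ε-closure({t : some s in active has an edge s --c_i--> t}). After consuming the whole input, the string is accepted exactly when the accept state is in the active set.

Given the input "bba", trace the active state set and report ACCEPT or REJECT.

Answer: REJECT

Steps:
S₀ = ε-closure({0}) = {0,2}
'b' @ 1: {}  — dead — no transitions
rest 'ba' ignored (set empty)
after full input: {}  (accept=1 not in)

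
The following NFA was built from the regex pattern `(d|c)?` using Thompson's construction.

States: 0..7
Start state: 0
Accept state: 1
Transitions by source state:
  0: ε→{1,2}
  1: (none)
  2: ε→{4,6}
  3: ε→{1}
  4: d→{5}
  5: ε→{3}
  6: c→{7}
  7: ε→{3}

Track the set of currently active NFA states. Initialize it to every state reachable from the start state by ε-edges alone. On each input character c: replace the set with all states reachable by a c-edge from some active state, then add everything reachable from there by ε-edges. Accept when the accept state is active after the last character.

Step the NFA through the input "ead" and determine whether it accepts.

Answer: REJECT

Derivation:
initial (ε-close {0}): {0,1,2,4,6}
'e' @ 1: {}  — state set empty
rest 'ad' ignored (set empty)
after full input: {}  (accept=1 not in)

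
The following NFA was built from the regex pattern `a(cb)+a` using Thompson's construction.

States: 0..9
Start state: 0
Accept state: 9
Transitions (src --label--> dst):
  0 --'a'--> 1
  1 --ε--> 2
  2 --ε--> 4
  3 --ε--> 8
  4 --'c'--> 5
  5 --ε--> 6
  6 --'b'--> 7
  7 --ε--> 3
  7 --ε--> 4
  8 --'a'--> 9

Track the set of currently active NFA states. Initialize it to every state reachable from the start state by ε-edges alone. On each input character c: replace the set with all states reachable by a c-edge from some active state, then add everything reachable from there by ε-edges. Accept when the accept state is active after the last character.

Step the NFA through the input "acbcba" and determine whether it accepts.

Answer: ACCEPT

Derivation:
start: ε-closure({0}) = {0}
'a' @ 1: {1,2,4}
'c' @ 2: {5,6}
'b' @ 3: {3,4,7,8}
'c' @ 4: {5,6}
'b' @ 5: {3,4,7,8}
'a' @ 6: {9}  [accepting]
end set {9} — state 9 in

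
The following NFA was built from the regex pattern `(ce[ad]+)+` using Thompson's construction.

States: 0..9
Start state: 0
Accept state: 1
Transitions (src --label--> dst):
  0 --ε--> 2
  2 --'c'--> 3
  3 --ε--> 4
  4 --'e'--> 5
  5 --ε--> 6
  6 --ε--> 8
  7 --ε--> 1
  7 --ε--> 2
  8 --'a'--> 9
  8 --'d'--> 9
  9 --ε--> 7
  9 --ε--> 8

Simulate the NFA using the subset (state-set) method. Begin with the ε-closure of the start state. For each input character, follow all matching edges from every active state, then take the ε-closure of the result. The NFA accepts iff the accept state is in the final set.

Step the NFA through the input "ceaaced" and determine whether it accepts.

S₀ = ε-closure({0}) = {0,2}
'c' @ 1: {3,4}
'e' @ 2: {5,6,8}
'a' @ 3: {1,2,7,8,9}  (accept∈set)
'a' @ 4: {1,2,7,8,9}  (accept∈set)
'c' @ 5: {3,4}
'e' @ 6: {5,6,8}
'd' @ 7: {1,2,7,8,9}  (accept∈set)
after full input: {1,2,7,8,9}  (accept=1 in)

Answer: ACCEPT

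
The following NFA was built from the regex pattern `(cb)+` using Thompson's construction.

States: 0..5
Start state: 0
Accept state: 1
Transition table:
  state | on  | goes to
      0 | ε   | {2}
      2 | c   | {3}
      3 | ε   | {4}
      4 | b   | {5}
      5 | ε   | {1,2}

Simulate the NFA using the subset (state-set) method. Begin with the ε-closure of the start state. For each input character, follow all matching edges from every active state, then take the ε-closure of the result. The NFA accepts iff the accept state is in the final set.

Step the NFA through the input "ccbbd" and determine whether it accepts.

S₀ = ε-closure({0}) = {0,2}
'c' @ 1: {3,4}
'c' @ 2: {}  — state set empty
rest 'bbd' ignored (set empty)
after full input: {}  (accept=1 not in)

Answer: REJECT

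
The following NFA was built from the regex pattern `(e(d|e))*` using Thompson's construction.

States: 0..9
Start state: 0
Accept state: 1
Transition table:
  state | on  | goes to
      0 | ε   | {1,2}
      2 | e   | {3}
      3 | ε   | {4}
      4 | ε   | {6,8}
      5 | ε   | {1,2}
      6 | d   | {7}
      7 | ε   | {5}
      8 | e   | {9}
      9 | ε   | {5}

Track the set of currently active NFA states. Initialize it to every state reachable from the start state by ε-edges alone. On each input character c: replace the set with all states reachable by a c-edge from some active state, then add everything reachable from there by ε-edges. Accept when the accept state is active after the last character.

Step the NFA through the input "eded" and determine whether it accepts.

Answer: ACCEPT

Derivation:
S₀ = ε-closure({0}) = {0,1,2}
'e' @ 1: {3,4,6,8}
'd' @ 2: {1,2,5,7}  [accepting]
'e' @ 3: {3,4,6,8}
'd' @ 4: {1,2,5,7}  [accepting]
final: {1,2,5,7}; accept 1 in set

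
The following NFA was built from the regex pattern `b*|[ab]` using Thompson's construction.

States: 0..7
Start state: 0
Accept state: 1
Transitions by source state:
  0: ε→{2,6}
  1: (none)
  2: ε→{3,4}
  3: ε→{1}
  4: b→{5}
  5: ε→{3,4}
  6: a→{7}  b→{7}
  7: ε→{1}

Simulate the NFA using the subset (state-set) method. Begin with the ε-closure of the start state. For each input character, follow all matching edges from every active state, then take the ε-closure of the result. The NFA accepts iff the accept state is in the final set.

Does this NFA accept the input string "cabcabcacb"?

Answer: REJECT

Steps:
start: ε-closure({0}) = {0,1,2,3,4,6}
'c' @ 1: {}  — dead — no transitions
rest 'abcabcacb' ignored (set empty)
final: {}; accept 1 not in set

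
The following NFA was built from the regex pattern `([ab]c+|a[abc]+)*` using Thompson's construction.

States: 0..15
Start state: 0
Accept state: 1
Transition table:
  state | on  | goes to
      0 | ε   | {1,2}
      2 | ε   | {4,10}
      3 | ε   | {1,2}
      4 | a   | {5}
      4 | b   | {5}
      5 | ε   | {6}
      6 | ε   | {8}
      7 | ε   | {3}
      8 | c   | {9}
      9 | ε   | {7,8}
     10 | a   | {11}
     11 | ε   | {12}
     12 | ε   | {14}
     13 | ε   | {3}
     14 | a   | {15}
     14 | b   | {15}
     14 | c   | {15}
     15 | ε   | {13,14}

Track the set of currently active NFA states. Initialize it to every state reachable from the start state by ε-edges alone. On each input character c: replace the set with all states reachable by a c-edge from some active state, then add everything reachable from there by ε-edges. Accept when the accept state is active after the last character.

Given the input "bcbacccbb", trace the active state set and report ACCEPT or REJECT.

Answer: REJECT

Steps:
S₀ = ε-closure({0}) = {0,1,2,4,10}
'b' @ 1: {5,6,8}
'c' @ 2: {1,2,3,4,7,8,9,10}  (accept∈set)
'b' @ 3: {5,6,8}
'a' @ 4: {}  — dead — no transitions
rest 'cccbb' ignored (set empty)
final: {}; accept 1 not in set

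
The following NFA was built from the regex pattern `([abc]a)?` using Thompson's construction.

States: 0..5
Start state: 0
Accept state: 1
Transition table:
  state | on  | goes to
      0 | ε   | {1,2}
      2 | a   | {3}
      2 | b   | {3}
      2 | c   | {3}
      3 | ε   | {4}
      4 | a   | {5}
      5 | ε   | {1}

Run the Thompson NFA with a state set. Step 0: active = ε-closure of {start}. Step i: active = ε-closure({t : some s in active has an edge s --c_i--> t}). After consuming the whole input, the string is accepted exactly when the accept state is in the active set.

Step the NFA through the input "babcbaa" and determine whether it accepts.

Answer: REJECT

Steps:
initial (ε-close {0}): {0,1,2}
'b' @ 1: {3,4}
'a' @ 2: {1,5}  ✓accept
'b' @ 3: {}  — state set empty
rest 'cbaa' ignored (set empty)
final: {}; accept 1 not in set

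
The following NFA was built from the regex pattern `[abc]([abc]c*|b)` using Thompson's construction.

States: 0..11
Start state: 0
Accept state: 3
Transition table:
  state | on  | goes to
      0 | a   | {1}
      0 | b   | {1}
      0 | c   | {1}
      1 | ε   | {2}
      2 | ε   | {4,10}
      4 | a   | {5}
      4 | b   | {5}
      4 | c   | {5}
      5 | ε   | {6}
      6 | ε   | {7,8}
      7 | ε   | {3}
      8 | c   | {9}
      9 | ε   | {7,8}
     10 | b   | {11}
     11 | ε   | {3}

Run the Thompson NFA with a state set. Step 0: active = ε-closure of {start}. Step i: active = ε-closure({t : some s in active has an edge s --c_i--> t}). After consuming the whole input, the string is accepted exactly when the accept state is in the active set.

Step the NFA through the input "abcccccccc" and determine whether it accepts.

Answer: ACCEPT

Steps:
S₀ = ε-closure({0}) = {0}
'a' @ 1: {1,2,4,10}
'b' @ 2: {3,5,6,7,8,11}  (accept∈set)
'c' @ 3: {3,7,8,9}  (accept∈set)
'c' @ 4: {3,7,8,9}  (accept∈set)
'c' @ 5: {3,7,8,9}  (accept∈set)
'c' @ 6: {3,7,8,9}  (accept∈set)
'c' @ 7: {3,7,8,9}  (accept∈set)
'c' @ 8: {3,7,8,9}  (accept∈set)
'c' @ 9: {3,7,8,9}  (accept∈set)
'c' @ 10: {3,7,8,9}  (accept∈set)
after full input: {3,7,8,9}  (accept=3 in)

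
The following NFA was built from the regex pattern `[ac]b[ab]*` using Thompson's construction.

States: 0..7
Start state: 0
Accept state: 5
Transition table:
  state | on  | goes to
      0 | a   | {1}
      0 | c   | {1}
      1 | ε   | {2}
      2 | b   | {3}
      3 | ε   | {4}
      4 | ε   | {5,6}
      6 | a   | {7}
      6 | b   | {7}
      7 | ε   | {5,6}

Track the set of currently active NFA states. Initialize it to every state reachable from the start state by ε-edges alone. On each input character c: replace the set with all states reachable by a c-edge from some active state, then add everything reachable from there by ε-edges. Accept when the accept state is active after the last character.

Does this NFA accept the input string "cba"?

Answer: ACCEPT

Derivation:
start: ε-closure({0}) = {0}
'c' @ 1: {1,2}
'b' @ 2: {3,4,5,6}  ✓accept
'a' @ 3: {5,6,7}  ✓accept
after full input: {5,6,7}  (accept=5 in)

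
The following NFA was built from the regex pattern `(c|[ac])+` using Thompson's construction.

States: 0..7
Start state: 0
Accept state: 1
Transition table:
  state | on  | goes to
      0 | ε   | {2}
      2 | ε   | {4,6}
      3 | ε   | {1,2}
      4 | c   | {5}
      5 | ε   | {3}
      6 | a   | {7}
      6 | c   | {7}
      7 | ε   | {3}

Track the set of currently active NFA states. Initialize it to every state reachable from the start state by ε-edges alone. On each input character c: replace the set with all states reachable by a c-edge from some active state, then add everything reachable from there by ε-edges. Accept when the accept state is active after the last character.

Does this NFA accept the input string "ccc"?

initial (ε-close {0}): {0,2,4,6}
'c' @ 1: {1,2,3,4,5,6,7}  [accepting]
'c' @ 2: {1,2,3,4,5,6,7}  [accepting]
'c' @ 3: {1,2,3,4,5,6,7}  [accepting]
final: {1,2,3,4,5,6,7}; accept 1 in set

Answer: ACCEPT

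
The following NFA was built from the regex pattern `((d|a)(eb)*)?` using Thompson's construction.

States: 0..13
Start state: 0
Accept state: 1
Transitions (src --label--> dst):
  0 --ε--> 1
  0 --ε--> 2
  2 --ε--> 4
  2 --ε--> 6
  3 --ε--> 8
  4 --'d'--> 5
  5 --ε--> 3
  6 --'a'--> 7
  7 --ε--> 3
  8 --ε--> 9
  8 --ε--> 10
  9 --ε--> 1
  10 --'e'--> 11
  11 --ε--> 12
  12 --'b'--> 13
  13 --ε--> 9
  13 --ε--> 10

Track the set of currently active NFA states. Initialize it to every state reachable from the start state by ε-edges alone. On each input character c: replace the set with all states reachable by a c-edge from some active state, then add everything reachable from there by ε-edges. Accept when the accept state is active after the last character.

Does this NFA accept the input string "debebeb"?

S₀ = ε-closure({0}) = {0,1,2,4,6}
'd' @ 1: {1,3,5,8,9,10}  ✓accept
'e' @ 2: {11,12}
'b' @ 3: {1,9,10,13}  ✓accept
'e' @ 4: {11,12}
'b' @ 5: {1,9,10,13}  ✓accept
'e' @ 6: {11,12}
'b' @ 7: {1,9,10,13}  ✓accept
final: {1,9,10,13}; accept 1 in set

Answer: ACCEPT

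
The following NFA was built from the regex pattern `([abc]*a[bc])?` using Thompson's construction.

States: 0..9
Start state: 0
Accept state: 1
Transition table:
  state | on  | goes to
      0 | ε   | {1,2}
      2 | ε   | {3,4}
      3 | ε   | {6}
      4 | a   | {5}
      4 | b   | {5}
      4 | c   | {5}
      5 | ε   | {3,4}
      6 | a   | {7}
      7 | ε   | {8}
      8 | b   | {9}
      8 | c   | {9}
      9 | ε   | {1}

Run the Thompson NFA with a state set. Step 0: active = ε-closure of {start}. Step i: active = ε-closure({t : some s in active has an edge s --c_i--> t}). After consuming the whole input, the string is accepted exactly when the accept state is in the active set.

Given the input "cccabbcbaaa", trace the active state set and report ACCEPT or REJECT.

initial (ε-close {0}): {0,1,2,3,4,6}
'c' @ 1: {3,4,5,6}
'c' @ 2: {3,4,5,6}
'c' @ 3: {3,4,5,6}
'a' @ 4: {3,4,5,6,7,8}
'b' @ 5: {1,3,4,5,6,9}  (accept∈set)
'b' @ 6: {3,4,5,6}
'c' @ 7: {3,4,5,6}
'b' @ 8: {3,4,5,6}
'a' @ 9: {3,4,5,6,7,8}
'a' @ 10: {3,4,5,6,7,8}
'a' @ 11: {3,4,5,6,7,8}
after full input: {3,4,5,6,7,8}  (accept=1 not in)

Answer: REJECT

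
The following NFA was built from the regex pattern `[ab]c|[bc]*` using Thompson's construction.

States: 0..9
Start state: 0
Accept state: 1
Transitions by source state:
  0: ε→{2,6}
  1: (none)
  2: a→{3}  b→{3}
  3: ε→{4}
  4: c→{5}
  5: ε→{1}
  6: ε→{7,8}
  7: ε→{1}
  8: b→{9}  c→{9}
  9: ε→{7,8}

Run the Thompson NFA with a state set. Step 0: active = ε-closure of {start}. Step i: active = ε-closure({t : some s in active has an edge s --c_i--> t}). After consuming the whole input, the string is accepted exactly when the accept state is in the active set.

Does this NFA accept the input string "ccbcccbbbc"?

Answer: ACCEPT

Steps:
S₀ = ε-closure({0}) = {0,1,2,6,7,8}
'c' @ 1: {1,7,8,9}  ✓accept
'c' @ 2: {1,7,8,9}  ✓accept
'b' @ 3: {1,7,8,9}  ✓accept
'c' @ 4: {1,7,8,9}  ✓accept
'c' @ 5: {1,7,8,9}  ✓accept
'c' @ 6: {1,7,8,9}  ✓accept
'b' @ 7: {1,7,8,9}  ✓accept
'b' @ 8: {1,7,8,9}  ✓accept
'b' @ 9: {1,7,8,9}  ✓accept
'c' @ 10: {1,7,8,9}  ✓accept
final: {1,7,8,9}; accept 1 in set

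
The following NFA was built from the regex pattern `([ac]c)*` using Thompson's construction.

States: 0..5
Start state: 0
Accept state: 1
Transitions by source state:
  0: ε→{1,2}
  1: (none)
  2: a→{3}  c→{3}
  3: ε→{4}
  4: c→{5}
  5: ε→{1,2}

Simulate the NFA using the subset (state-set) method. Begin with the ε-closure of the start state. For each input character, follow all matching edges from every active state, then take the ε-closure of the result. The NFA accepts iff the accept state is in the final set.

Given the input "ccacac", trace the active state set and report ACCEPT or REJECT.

Answer: ACCEPT

Derivation:
start: ε-closure({0}) = {0,1,2}
'c' @ 1: {3,4}
'c' @ 2: {1,2,5}  ✓accept
'a' @ 3: {3,4}
'c' @ 4: {1,2,5}  ✓accept
'a' @ 5: {3,4}
'c' @ 6: {1,2,5}  ✓accept
end set {1,2,5} — state 1 in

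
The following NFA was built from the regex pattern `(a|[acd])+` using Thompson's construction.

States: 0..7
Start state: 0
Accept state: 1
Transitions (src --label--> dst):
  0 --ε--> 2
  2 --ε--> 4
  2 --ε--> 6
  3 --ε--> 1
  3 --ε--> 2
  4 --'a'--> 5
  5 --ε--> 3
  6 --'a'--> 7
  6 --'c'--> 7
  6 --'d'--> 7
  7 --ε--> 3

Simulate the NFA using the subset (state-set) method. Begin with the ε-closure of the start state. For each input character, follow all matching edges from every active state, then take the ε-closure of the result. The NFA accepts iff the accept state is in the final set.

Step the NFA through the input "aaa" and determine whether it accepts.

Answer: ACCEPT

Trace:
initial (ε-close {0}): {0,2,4,6}
'a' @ 1: {1,2,3,4,5,6,7}  (accept∈set)
'a' @ 2: {1,2,3,4,5,6,7}  (accept∈set)
'a' @ 3: {1,2,3,4,5,6,7}  (accept∈set)
after full input: {1,2,3,4,5,6,7}  (accept=1 in)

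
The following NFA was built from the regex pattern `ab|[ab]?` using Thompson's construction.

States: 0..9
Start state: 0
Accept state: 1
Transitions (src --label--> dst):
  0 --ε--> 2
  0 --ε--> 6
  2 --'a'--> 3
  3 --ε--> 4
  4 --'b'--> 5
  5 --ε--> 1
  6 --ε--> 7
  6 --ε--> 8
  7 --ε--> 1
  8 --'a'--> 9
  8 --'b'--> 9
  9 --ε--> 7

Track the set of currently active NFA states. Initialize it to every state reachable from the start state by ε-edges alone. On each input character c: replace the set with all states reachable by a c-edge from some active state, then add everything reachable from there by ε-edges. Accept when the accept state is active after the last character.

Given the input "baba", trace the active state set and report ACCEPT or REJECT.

Answer: REJECT

Derivation:
S₀ = ε-closure({0}) = {0,1,2,6,7,8}
'b' @ 1: {1,7,9}  ✓accept
'a' @ 2: {}  — no active states
rest 'ba' ignored (set empty)
final: {}; accept 1 not in set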